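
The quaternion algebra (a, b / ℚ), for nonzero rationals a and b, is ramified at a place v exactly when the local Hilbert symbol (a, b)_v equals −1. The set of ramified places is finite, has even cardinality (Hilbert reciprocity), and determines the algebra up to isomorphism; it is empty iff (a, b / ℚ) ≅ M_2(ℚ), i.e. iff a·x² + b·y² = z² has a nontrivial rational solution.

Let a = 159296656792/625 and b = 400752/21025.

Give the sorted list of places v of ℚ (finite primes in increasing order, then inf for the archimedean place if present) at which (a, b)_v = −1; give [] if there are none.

[2, 17, 23, 31]

Mod squares: a ≡ 140182, b ≡ 23. Check v ∈ {∞, 2, 3, 5, 7, 11, 13, 17, 19, 23, 29, 31, 41}.
v=19: a=19^1·(≡7), b=19^0·(≡9) mod 19; (7|19)=+1, (9|19)=+1; (−1)^{1·0·9}·(+1)^0·(+1)^1 = +1.
v=5: a=5^-4·(≡2), b=5^-2·(≡2) mod 5; (2|5)=-1, (2|5)=-1; (−1)^{-4·-2·2}·(-1)^-2·(-1)^-4 = +1.
v=13: a=13^2·(≡9), b=13^0·(≡10) mod 13; (9|13)=+1, (10|13)=+1; (−1)^{2·0·6}·(+1)^0·(+1)^2 = +1.
v=7: a=7^1·(≡5), b=7^0·(≡4) mod 7; (5|7)=-1, (4|7)=+1; (−1)^{1·0·3}·(-1)^0·(+1)^1 = +1.
v=17: a=17^1·(≡15), b=17^0·(≡10) mod 17; (15|17)=+1, (10|17)=-1; (−1)^{1·0·8}·(+1)^0·(-1)^1 = -1.
v=29: a=29^0·(≡24), b=29^-2·(≡7) mod 29; (24|29)=+1, (7|29)=+1; (−1)^{0·-2·14}·(+1)^-2·(+1)^0 = +1.
v=3: a=3^0·(≡1), b=3^2·(≡2) mod 3; (1|3)=+1, (2|3)=-1; (−1)^{0·2·1}·(+1)^2·(-1)^0 = +1.
v=23: a=23^0·(≡21), b=23^1·(≡12) mod 23; (21|23)=-1, (12|23)=+1; (−1)^{0·1·11}·(-1)^1·(+1)^0 = -1.
v=∞: 140182 > 0 and 23 > 0  ⇒  (a,b)_∞ = +1.
v=11: a=11^0·(≡1), b=11^2·(≡3) mod 11; (1|11)=+1, (3|11)=+1; (−1)^{0·2·5}·(+1)^2·(+1)^0 = +1.
v=41: a=41^2·(≡6), b=41^0·(≡8) mod 41; (6|41)=-1, (8|41)=+1; (−1)^{2·0·20}·(-1)^0·(+1)^2 = +1.
v=31: a=31^1·(≡15), b=31^0·(≡11) mod 31; (15|31)=-1, (11|31)=-1; (−1)^{1·0·15}·(-1)^0·(-1)^1 = -1.
v=2: v_2(a)=3, v_2(b)=4; units ≡ 3, 7 (mod 8); ε·ε+αω+βω = 1·1+3·0+4·1 ≡ 1  ⇒  (a,b)_2 = -1.
|Ram(140182, 23)| = 4, even; anisotropic at {2, 17, 23, 31}.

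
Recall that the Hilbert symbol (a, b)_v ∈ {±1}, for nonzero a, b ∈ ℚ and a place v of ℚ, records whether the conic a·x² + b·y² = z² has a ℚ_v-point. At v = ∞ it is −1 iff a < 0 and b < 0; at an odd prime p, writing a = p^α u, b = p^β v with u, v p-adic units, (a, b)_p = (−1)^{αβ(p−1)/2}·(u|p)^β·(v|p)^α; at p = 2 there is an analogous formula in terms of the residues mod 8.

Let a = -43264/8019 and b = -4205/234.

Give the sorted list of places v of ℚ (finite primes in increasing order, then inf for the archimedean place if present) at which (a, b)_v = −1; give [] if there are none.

Mod squares: a ≡ -11, b ≡ -130. Check v ∈ {∞, 2, 3, 5, 11, 13, 29}.
v=5: a=5^0·(≡4), b=5^1·(≡1) mod 5; (4|5)=+1, (1|5)=+1; (−1)^{0·1·2}·(+1)^1·(+1)^0 = +1.
v=29: a=29^0·(≡8), b=29^2·(≡12) mod 29; (8|29)=-1, (12|29)=-1; (−1)^{0·2·14}·(-1)^2·(-1)^0 = +1.
v=3: a=3^-6·(≡1), b=3^-2·(≡2) mod 3; (1|3)=+1, (2|3)=-1; (−1)^{-6·-2·1}·(+1)^-2·(-1)^-6 = +1.
v=2: v_2(a)=8, v_2(b)=-1; units ≡ 5, 7 (mod 8); ε·ε+αω+βω = 0·1+8·0+-1·1 ≡ 1  ⇒  (a,b)_2 = -1.
v=∞: -11 < 0 and -130 < 0  ⇒  (a,b)_∞ = -1.
v=13: a=13^2·(≡11), b=13^-1·(≡4) mod 13; (11|13)=-1, (4|13)=+1; (−1)^{2·-1·6}·(-1)^-1·(+1)^2 = -1.
v=11: a=11^-1·(≡7), b=11^0·(≡10) mod 11; (7|11)=-1, (10|11)=-1; (−1)^{-1·0·5}·(-1)^0·(-1)^-1 = -1.
(-11, -130 / ℚ) ramifies at {2, 11, 13, ∞}: a division algebra.

[2, 11, 13, inf]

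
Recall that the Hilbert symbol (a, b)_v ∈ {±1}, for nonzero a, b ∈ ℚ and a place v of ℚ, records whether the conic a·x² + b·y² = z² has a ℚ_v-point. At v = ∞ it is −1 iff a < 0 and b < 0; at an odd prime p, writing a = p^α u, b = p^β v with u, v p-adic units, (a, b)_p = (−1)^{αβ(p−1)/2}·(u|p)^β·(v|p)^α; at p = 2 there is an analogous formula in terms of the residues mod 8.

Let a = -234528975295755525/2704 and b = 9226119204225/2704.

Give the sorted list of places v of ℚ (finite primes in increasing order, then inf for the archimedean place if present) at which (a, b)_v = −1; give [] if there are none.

[7, 19]

Mod squares: a ≡ -975821, b ≡ 209. Check v ∈ {∞, 2, 3, 5, 7, 11, 13, 19, 23, 29}.
v=7: a=7^5·(≡4), b=7^2·(≡3) mod 7; (4|7)=+1, (3|7)=-1; (−1)^{5·2·3}·(+1)^2·(-1)^5 = -1.
v=5: a=5^2·(≡1), b=5^2·(≡1) mod 5; (1|5)=+1, (1|5)=+1; (−1)^{2·2·2}·(+1)^2·(+1)^2 = +1.
v=13: a=13^-2·(≡6), b=13^-2·(≡9) mod 13; (6|13)=-1, (9|13)=+1; (−1)^{-2·-2·6}·(-1)^-2·(+1)^-2 = +1.
v=2: v_2(a)=-4, v_2(b)=-4; units ≡ 3, 1 (mod 8); ε·ε+αω+βω = 1·0+-4·0+-4·1 ≡ 0  ⇒  (a,b)_2 = +1.
v=11: a=11^1·(≡4), b=11^1·(≡10) mod 11; (4|11)=+1, (10|11)=-1; (−1)^{1·1·5}·(+1)^1·(-1)^1 = +1.
v=∞: -975821 < 0 and 209 > 0  ⇒  (a,b)_∞ = +1.
v=3: a=3^2·(≡1), b=3^4·(≡2) mod 3; (1|3)=+1, (2|3)=-1; (−1)^{2·4·1}·(+1)^4·(-1)^2 = +1.
v=29: a=29^3·(≡28), b=29^2·(≡9) mod 29; (28|29)=+1, (9|29)=+1; (−1)^{3·2·14}·(+1)^2·(+1)^3 = +1.
v=19: a=19^1·(≡9), b=19^1·(≡7) mod 19; (9|19)=+1, (7|19)=+1; (−1)^{1·1·9}·(+1)^1·(+1)^1 = -1.
v=23: a=23^3·(≡8), b=23^2·(≡6) mod 23; (8|23)=+1, (6|23)=+1; (−1)^{3·2·11}·(+1)^2·(+1)^3 = +1.
Ram(-975821, 209) = {7, 19}; no ℚ_7-point on the conic.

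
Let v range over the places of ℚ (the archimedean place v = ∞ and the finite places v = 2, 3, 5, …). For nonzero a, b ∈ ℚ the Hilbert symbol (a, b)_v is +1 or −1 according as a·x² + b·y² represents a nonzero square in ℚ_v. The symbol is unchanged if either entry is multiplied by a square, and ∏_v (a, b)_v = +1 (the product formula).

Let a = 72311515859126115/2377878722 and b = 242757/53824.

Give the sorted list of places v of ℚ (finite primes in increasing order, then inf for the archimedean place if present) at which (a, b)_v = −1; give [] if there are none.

Mod squares: a ≡ 4070, b ≡ 37. Check v ∈ {∞, 2, 3, 5, 11, 13, 17, 29, 37, 41}.
v=11: a=11^1·(≡2), b=11^0·(≡9) mod 11; (2|11)=-1, (9|11)=+1; (−1)^{1·0·5}·(-1)^0·(+1)^1 = +1.
v=3: a=3^12·(≡2), b=3^8·(≡1) mod 3; (2|3)=-1, (1|3)=+1; (−1)^{12·8·1}·(-1)^8·(+1)^12 = +1.
v=41: a=41^-2·(≡3), b=41^0·(≡5) mod 41; (3|41)=-1, (5|41)=+1; (−1)^{-2·0·20}·(-1)^0·(+1)^-2 = +1.
v=5: a=5^1·(≡4), b=5^0·(≡3) mod 5; (4|5)=+1, (3|5)=-1; (−1)^{1·0·2}·(+1)^0·(-1)^1 = -1.
v=37: a=37^3·(≡10), b=37^1·(≡9) mod 37; (10|37)=+1, (9|37)=+1; (−1)^{3·1·18}·(+1)^1·(+1)^3 = +1.
v=2: v_2(a)=-1, v_2(b)=-6; units ≡ 3, 5 (mod 8); ε·ε+αω+βω = 1·0+-1·1+-6·1 ≡ 1  ⇒  (a,b)_2 = -1.
v=17: a=17^2·(≡7), b=17^0·(≡7) mod 17; (7|17)=-1, (7|17)=-1; (−1)^{2·0·8}·(-1)^0·(-1)^2 = +1.
v=29: a=29^-4·(≡18), b=29^-2·(≡19) mod 29; (18|29)=-1, (19|29)=-1; (−1)^{-4·-2·14}·(-1)^-2·(-1)^-4 = +1.
v=13: a=13^2·(≡10), b=13^0·(≡2) mod 13; (10|13)=+1, (2|13)=-1; (−1)^{2·0·6}·(+1)^0·(-1)^2 = +1.
v=∞: 4070 > 0 and 37 > 0  ⇒  (a,b)_∞ = +1.
|Ram(4070, 37)| = 2, even; anisotropic at {2, 5}.

[2, 5]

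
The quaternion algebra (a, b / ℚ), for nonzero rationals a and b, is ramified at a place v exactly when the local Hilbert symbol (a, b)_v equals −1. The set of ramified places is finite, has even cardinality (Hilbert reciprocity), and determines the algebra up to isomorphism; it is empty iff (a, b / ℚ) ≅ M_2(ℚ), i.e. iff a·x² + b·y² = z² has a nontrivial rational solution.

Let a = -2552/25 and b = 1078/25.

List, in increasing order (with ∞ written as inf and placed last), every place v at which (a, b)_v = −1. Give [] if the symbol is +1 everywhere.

[2, 11]

(a, b) ≡ (-638, 22) mod (ℚ^×)²; places V = {2, 5, 7, 11, 29, ∞}.
(a,b)_2: α=3, β=1; u≡1, v≡3 (mod 8); ε(u)ε(v)=0·1, αω(v)=3·1, βω(u)=1·0; sum ≡ 1  ⇒  -1.
(a,b)_11: α=1, u≡7; β=1, v≡7 (mod 11); (7|11)=-1, (7|11)=-1; sign (−1)^1·-1^1·-1^1 = -1.
(a,b)_5: α=-2, u≡3; β=-2, v≡3 (mod 5); (3|5)=-1, (3|5)=-1; sign (−1)^0·-1^-2·-1^-2 = +1.
(a,b)_∞: sgn(-638)=−, sgn(22)=+, so +1.
(a,b)_29: α=1, u≡22; β=0, v≡6 (mod 29); (22|29)=+1, (6|29)=+1; sign (−1)^0·+1^0·+1^1 = +1.
(a,b)_7: α=0, u≡6; β=2, v≡2 (mod 7); (6|7)=-1, (2|7)=+1; sign (−1)^0·-1^2·+1^0 = +1.
|Ram(-638, 22)| = 2, even; anisotropic at {2, 11}.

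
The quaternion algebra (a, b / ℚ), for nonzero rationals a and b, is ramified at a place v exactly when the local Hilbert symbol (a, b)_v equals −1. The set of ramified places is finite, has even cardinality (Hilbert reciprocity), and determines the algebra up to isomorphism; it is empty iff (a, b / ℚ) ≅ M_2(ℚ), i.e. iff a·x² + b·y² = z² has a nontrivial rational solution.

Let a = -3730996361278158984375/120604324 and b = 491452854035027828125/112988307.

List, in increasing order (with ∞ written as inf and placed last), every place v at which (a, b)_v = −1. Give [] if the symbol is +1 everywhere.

[3, 7, 13, 23, 29, 37]

Mod squares: a ≡ -1427127, b ≡ 690839247. Check v ∈ {∞, 2, 3, 5, 7, 13, 17, 19, 23, 29, 31, 37, 43}.
v=∞: -1427127 < 0 and 690839247 > 0  ⇒  (a,b)_∞ = +1.
v=5: a=5^8·(≡2), b=5^6·(≡3) mod 5; (2|5)=-1, (3|5)=-1; (−1)^{8·6·2}·(-1)^6·(-1)^8 = +1.
v=3: a=3^1·(≡1), b=3^-1·(≡1) mod 3; (1|3)=+1, (1|3)=+1; (−1)^{1·-1·1}·(+1)^-1·(+1)^1 = -1.
v=2: v_2(a)=-2, v_2(b)=0; units ≡ 1, 7 (mod 8); ε·ε+αω+βω = 0·1+-2·0+0·0 ≡ 0  ⇒  (a,b)_2 = +1.
v=19: a=19^-2·(≡17), b=19^-4·(≡16) mod 19; (17|19)=+1, (16|19)=+1; (−1)^{-2·-4·9}·(+1)^-4·(+1)^-2 = +1.
v=17: a=17^-4·(≡14), b=17^-2·(≡4) mod 17; (14|17)=-1, (4|17)=+1; (−1)^{-4·-2·8}·(-1)^-2·(+1)^-4 = +1.
v=31: a=31^2·(≡1), b=31^3·(≡23) mod 31; (1|31)=+1, (23|31)=-1; (−1)^{2·3·15}·(+1)^3·(-1)^2 = +1.
v=43: a=43^1·(≡34), b=43^1·(≡25) mod 43; (34|43)=-1, (25|43)=+1; (−1)^{1·1·21}·(-1)^1·(+1)^1 = +1.
v=13: a=13^3·(≡5), b=13^2·(≡7) mod 13; (5|13)=-1, (7|13)=-1; (−1)^{3·2·6}·(-1)^2·(-1)^3 = -1.
v=7: a=7^2·(≡5), b=7^1·(≡2) mod 7; (5|7)=-1, (2|7)=+1; (−1)^{2·1·3}·(-1)^1·(+1)^2 = -1.
v=23: a=23^1·(≡15), b=23^1·(≡15) mod 23; (15|23)=-1, (15|23)=-1; (−1)^{1·1·11}·(-1)^1·(-1)^1 = -1.
v=29: a=29^2·(≡18), b=29^3·(≡20) mod 29; (18|29)=-1, (20|29)=+1; (−1)^{2·3·14}·(-1)^3·(+1)^2 = -1.
v=37: a=37^1·(≡8), b=37^1·(≡1) mod 37; (8|37)=-1, (1|37)=+1; (−1)^{1·1·18}·(-1)^1·(+1)^1 = -1.
Ram(-1427127, 690839247) = {3, 7, 13, 23, 29, 37}; no ℚ_3-point on the conic.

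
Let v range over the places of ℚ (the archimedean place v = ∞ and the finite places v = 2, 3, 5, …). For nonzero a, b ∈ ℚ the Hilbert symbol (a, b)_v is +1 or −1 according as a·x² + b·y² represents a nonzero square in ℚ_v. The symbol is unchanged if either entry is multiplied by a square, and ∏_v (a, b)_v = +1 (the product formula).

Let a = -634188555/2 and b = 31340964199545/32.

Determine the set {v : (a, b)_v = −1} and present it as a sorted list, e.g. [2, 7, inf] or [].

[2, 7, 11, 19]

(a, b) ≡ (-2310, 43890) mod (ℚ^×)²; places V = {2, 3, 5, 7, 11, 13, 17, 19, ∞}.
(a,b)_3: α=3, u≡1; β=5, v≡2 (mod 3); (1|3)=+1, (2|3)=-1; sign (−1)^1·+1^5·-1^3 = +1.
(a,b)_2: α=-1, β=-5; u≡5, v≡1 (mod 8); ε(u)ε(v)=0·0, αω(v)=-1·0, βω(u)=-5·1; sum ≡ 1  ⇒  -1.
(a,b)_13: α=2, u≡12; β=2, v≡2 (mod 13); (12|13)=+1, (2|13)=-1; sign (−1)^0·+1^2·-1^2 = +1.
(a,b)_11: α=1, u≡7; β=1, v≡10 (mod 11); (7|11)=-1, (10|11)=-1; sign (−1)^1·-1^1·-1^1 = -1.
(a,b)_5: α=1, u≡2; β=1, v≡2 (mod 5); (2|5)=-1, (2|5)=-1; sign (−1)^0·-1^1·-1^1 = +1.
(a,b)_19: α=2, u≡2; β=3, v≡5 (mod 19); (2|19)=-1, (5|19)=+1; sign (−1)^0·-1^3·+1^2 = -1.
(a,b)_∞: sgn(-2310)=−, sgn(43890)=+, so +1.
(a,b)_17: α=0, u≡16; β=2, v≡16 (mod 17); (16|17)=+1, (16|17)=+1; sign (−1)^0·+1^2·+1^0 = +1.
(a,b)_7: α=1, u≡5; β=1, v≡6 (mod 7); (5|7)=-1, (6|7)=-1; sign (−1)^1·-1^1·-1^1 = -1.
|Ram(-2310, 43890)| = 4, even; anisotropic at {2, 7, 11, 19}.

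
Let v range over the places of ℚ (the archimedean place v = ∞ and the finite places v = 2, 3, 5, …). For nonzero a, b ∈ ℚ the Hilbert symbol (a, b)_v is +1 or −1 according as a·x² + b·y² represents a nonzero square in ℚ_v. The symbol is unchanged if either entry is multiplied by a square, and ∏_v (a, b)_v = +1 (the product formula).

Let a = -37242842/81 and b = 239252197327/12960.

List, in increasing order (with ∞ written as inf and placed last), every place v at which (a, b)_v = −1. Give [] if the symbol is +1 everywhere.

[2, 5, 13, 31]

(a, b) ≡ (-760058, 163412470) mod (ℚ^×)²; places V = {2, 3, 5, 7, 11, 13, 23, 31, 41, 43, ∞}.
(a,b)_5: α=0, u≡3; β=-1, v≡1 (mod 5); (3|5)=-1, (1|5)=+1; sign (−1)^0·-1^-1·+1^0 = -1.
(a,b)_3: α=-4, u≡1; β=-4, v≡1 (mod 3); (1|3)=+1, (1|3)=+1; sign (−1)^0·+1^-4·+1^-4 = +1.
(a,b)_∞: sgn(-760058)=−, sgn(163412470)=+, so +1.
(a,b)_43: α=0, u≡31; β=1, v≡9 (mod 43); (31|43)=+1, (9|43)=+1; sign (−1)^0·+1^1·+1^0 = +1.
(a,b)_2: α=1, β=-5; u≡3, v≡3 (mod 8); ε(u)ε(v)=1·1, αω(v)=1·1, βω(u)=-5·1; sum ≡ 1  ⇒  -1.
(a,b)_23: α=1, u≡7; β=1, v≡12 (mod 23); (7|23)=-1, (12|23)=+1; sign (−1)^1·-1^1·+1^1 = +1.
(a,b)_11: α=0, u≡3; β=4, v≡5 (mod 11); (3|11)=+1, (5|11)=+1; sign (−1)^0·+1^4·+1^0 = +1.
(a,b)_7: α=2, u≡4; β=0, v≡1 (mod 7); (4|7)=+1, (1|7)=+1; sign (−1)^0·+1^0·+1^2 = +1.
(a,b)_31: α=1, u≡11; β=1, v≡12 (mod 31); (11|31)=-1, (12|31)=-1; sign (−1)^1·-1^1·-1^1 = -1.
(a,b)_13: α=1, u≡5; β=1, v≡9 (mod 13); (5|13)=-1, (9|13)=+1; sign (−1)^0·-1^1·+1^1 = -1.
(a,b)_41: α=1, u≡7; β=1, v≡6 (mod 41); (7|41)=-1, (6|41)=-1; sign (−1)^0·-1^1·-1^1 = +1.
Ram(-760058, 163412470) = {2, 5, 13, 31}; no ℚ_2-point on the conic.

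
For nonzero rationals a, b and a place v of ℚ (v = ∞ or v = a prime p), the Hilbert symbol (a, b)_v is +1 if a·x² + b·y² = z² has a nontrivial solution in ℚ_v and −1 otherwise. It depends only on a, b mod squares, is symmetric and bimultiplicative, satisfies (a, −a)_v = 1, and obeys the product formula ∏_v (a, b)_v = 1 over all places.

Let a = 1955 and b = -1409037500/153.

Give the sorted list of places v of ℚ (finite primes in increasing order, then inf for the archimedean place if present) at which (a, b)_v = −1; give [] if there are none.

[17, 29]

Mod squares: a ≡ 1955, b ≡ -56695. Check v ∈ {∞, 2, 3, 5, 13, 17, 23, 29}.
v=29: a=29^0·(≡12), b=29^1·(≡18) mod 29; (12|29)=-1, (18|29)=-1; (−1)^{0·1·14}·(-1)^1·(-1)^0 = -1.
v=2: v_2(a)=0, v_2(b)=2; units ≡ 3, 1 (mod 8); ε·ε+αω+βω = 1·0+0·0+2·1 ≡ 0  ⇒  (a,b)_2 = +1.
v=23: a=23^1·(≡16), b=23^1·(≡20) mod 23; (16|23)=+1, (20|23)=-1; (−1)^{1·1·11}·(+1)^1·(-1)^1 = +1.
v=5: a=5^1·(≡1), b=5^5·(≡1) mod 5; (1|5)=+1, (1|5)=+1; (−1)^{1·5·2}·(+1)^5·(+1)^1 = +1.
v=13: a=13^0·(≡5), b=13^2·(≡5) mod 13; (5|13)=-1, (5|13)=-1; (−1)^{0·2·6}·(-1)^2·(-1)^0 = +1.
v=∞: 1955 > 0 and -56695 < 0  ⇒  (a,b)_∞ = +1.
v=17: a=17^1·(≡13), b=17^-1·(≡6) mod 17; (13|17)=+1, (6|17)=-1; (−1)^{1·-1·8}·(+1)^-1·(-1)^1 = -1.
v=3: a=3^0·(≡2), b=3^-2·(≡2) mod 3; (2|3)=-1, (2|3)=-1; (−1)^{0·-2·1}·(-1)^-2·(-1)^0 = +1.
|Ram(1955, -56695)| = 2, even; anisotropic at {17, 29}.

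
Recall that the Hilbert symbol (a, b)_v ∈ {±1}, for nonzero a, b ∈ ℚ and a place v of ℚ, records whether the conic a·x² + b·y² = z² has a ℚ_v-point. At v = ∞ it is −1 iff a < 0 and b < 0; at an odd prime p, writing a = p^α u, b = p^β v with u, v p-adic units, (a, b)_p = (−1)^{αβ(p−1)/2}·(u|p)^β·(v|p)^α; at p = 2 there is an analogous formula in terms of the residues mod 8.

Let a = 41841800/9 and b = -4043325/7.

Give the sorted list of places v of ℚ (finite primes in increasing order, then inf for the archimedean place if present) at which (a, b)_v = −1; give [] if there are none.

[2, 3, 7, 19]

(a, b) ≡ (3458, -6699) mod (ℚ^×)²; places V = {2, 3, 5, 7, 11, 13, 19, 29, ∞}.
(a,b)_5: α=2, u≡3; β=2, v≡1 (mod 5); (3|5)=-1, (1|5)=+1; sign (−1)^0·-1^2·+1^2 = +1.
(a,b)_19: α=1, u≡9; β=0, v≡12 (mod 19); (9|19)=+1, (12|19)=-1; sign (−1)^0·+1^0·-1^1 = -1.
(a,b)_11: α=2, u≡9; β=1, v≡8 (mod 11); (9|11)=+1, (8|11)=-1; sign (−1)^0·+1^1·-1^2 = +1.
(a,b)_29: α=0, u≡28; β=1, v≡1 (mod 29); (28|29)=+1, (1|29)=+1; sign (−1)^0·+1^1·+1^0 = +1.
(a,b)_7: α=1, u≡1; β=-1, v≡1 (mod 7); (1|7)=+1, (1|7)=+1; sign (−1)^1·+1^-1·+1^1 = -1.
(a,b)_3: α=-2, u≡2; β=1, v≡2 (mod 3); (2|3)=-1, (2|3)=-1; sign (−1)^0·-1^1·-1^-2 = -1.
(a,b)_∞: sgn(3458)=+, sgn(-6699)=−, so +1.
(a,b)_2: α=3, β=0; u≡1, v≡5 (mod 8); ε(u)ε(v)=0·0, αω(v)=3·1, βω(u)=0·0; sum ≡ 1  ⇒  -1.
(a,b)_13: α=1, u≡11; β=2, v≡3 (mod 13); (11|13)=-1, (3|13)=+1; sign (−1)^0·-1^2·+1^1 = +1.
(3458, -6699 / ℚ) ramifies at {2, 3, 7, 19}: a division algebra.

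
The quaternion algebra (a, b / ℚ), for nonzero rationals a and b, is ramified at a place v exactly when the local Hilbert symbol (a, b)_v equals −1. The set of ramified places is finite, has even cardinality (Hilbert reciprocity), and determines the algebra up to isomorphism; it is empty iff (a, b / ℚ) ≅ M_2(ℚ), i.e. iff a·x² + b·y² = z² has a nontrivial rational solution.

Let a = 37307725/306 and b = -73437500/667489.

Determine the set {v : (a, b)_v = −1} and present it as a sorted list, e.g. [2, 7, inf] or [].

[13, 31]

Mod squares: a ≡ 95914, b ≡ -47. Check v ∈ {∞, 2, 3, 5, 7, 13, 17, 19, 23, 31, 43, 47}.
v=∞: 95914 > 0 and -47 < 0  ⇒  (a,b)_∞ = +1.
v=47: a=47^0·(≡36), b=47^1·(≡44) mod 47; (36|47)=+1, (44|47)=-1; (−1)^{0·1·23}·(+1)^1·(-1)^0 = +1.
v=23: a=23^2·(≡1), b=23^0·(≡20) mod 23; (1|23)=+1, (20|23)=-1; (−1)^{2·0·11}·(+1)^0·(-1)^2 = +1.
v=31: a=31^1·(≡25), b=31^0·(≡27) mod 31; (25|31)=+1, (27|31)=-1; (−1)^{1·0·15}·(+1)^0·(-1)^1 = -1.
v=17: a=17^-1·(≡1), b=17^0·(≡1) mod 17; (1|17)=+1, (1|17)=+1; (−1)^{-1·0·8}·(+1)^0·(+1)^-1 = +1.
v=5: a=5^2·(≡4), b=5^8·(≡3) mod 5; (4|5)=+1, (3|5)=-1; (−1)^{2·8·2}·(+1)^8·(-1)^2 = +1.
v=13: a=13^1·(≡7), b=13^0·(≡5) mod 13; (7|13)=-1, (5|13)=-1; (−1)^{1·0·6}·(-1)^0·(-1)^1 = -1.
v=3: a=3^-2·(≡1), b=3^0·(≡1) mod 3; (1|3)=+1, (1|3)=+1; (−1)^{-2·0·1}·(+1)^0·(+1)^-2 = +1.
v=43: a=43^0·(≡13), b=43^-2·(≡8) mod 43; (13|43)=+1, (8|43)=-1; (−1)^{0·-2·21}·(+1)^-2·(-1)^0 = +1.
v=2: v_2(a)=-1, v_2(b)=2; units ≡ 5, 1 (mod 8); ε·ε+αω+βω = 0·0+-1·0+2·1 ≡ 0  ⇒  (a,b)_2 = +1.
v=19: a=19^0·(≡14), b=19^-2·(≡14) mod 19; (14|19)=-1, (14|19)=-1; (−1)^{0·-2·9}·(-1)^-2·(-1)^0 = +1.
v=7: a=7^1·(≡3), b=7^0·(≡1) mod 7; (3|7)=-1, (1|7)=+1; (−1)^{1·0·3}·(-1)^0·(+1)^1 = +1.
|Ram(95914, -47)| = 2, even; anisotropic at {13, 31}.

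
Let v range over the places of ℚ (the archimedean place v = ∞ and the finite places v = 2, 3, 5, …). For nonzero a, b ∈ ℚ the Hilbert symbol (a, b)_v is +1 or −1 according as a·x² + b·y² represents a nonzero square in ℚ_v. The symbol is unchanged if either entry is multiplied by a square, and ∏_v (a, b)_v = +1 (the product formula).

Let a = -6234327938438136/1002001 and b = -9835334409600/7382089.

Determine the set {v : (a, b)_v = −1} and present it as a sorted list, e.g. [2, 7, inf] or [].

[2, inf]

(a, b) ≡ (-1886, -172086) mod (ℚ^×)²; places V = {2, 3, 5, 7, 11, 13, 19, 23, 29, 41, 43, ∞}.
(a,b)_7: α=-2, u≡1; β=2, v≡1 (mod 7); (1|7)=+1, (1|7)=+1; sign (−1)^0·+1^2·+1^-2 = +1.
(a,b)_2: α=3, β=7; u≡1, v≡5 (mod 8); ε(u)ε(v)=0·0, αω(v)=3·1, βω(u)=7·0; sum ≡ 1  ⇒  -1.
(a,b)_13: α=-2, u≡9; β=-2, v≡2 (mod 13); (9|13)=+1, (2|13)=-1; sign (−1)^0·+1^-2·-1^-2 = +1.
(a,b)_3: α=12, u≡1; β=7, v≡1 (mod 3); (1|3)=+1, (1|3)=+1; sign (−1)^0·+1^7·+1^12 = +1.
(a,b)_41: α=1, u≡20; β=0, v≡4 (mod 41); (20|41)=+1, (4|41)=+1; sign (−1)^0·+1^0·+1^1 = +1.
(a,b)_43: α=2, u≡16; β=1, v≡40 (mod 43); (16|43)=+1, (40|43)=+1; sign (−1)^0·+1^1·+1^2 = +1.
(a,b)_29: α=2, u≡23; β=1, v≡11 (mod 29); (23|29)=+1, (11|29)=-1; sign (−1)^0·+1^1·-1^2 = +1.
(a,b)_19: α=0, u≡13; β=-2, v≡9 (mod 19); (13|19)=-1, (9|19)=+1; sign (−1)^0·-1^-2·+1^0 = +1.
(a,b)_5: α=0, u≡4; β=2, v≡4 (mod 5); (4|5)=+1, (4|5)=+1; sign (−1)^0·+1^2·+1^0 = +1.
(a,b)_23: α=1, u≡17; β=1, v≡13 (mod 23); (17|23)=-1, (13|23)=+1; sign (−1)^1·-1^1·+1^1 = +1.
(a,b)_∞: sgn(-1886)=−, sgn(-172086)=−, so -1.
(a,b)_11: α=-2, u≡10; β=-2, v≡5 (mod 11); (10|11)=-1, (5|11)=+1; sign (−1)^0·-1^-2·+1^-2 = +1.
(-1886, -172086 / ℚ) ramifies at {2, ∞}: a division algebra.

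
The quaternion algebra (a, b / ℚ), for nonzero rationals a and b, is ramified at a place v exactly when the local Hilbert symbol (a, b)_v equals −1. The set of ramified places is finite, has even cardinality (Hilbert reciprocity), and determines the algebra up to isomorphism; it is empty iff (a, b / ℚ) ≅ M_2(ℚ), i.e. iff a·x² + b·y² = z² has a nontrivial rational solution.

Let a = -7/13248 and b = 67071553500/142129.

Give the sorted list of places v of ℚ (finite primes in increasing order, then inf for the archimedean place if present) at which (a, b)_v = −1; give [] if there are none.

(a, b) ≡ (-161, 2415) mod (ℚ^×)²; places V = {2, 3, 5, 7, 13, 17, 23, 29, 31, ∞}.
(a,b)_3: α=-2, u≡1; β=1, v≡1 (mod 3); (1|3)=+1, (1|3)=+1; sign (−1)^0·+1^1·+1^-2 = +1.
(a,b)_23: α=-1, u≡16; β=1, v≡4 (mod 23); (16|23)=+1, (4|23)=+1; sign (−1)^1·+1^1·+1^-1 = -1.
(a,b)_5: α=0, u≡1; β=3, v≡2 (mod 5); (1|5)=+1, (2|5)=-1; sign (−1)^0·+1^3·-1^0 = +1.
(a,b)_∞: sgn(-161)=−, sgn(2415)=+, so +1.
(a,b)_13: α=0, u≡6; β=-2, v≡9 (mod 13); (6|13)=-1, (9|13)=+1; sign (−1)^0·-1^-2·+1^0 = +1.
(a,b)_31: α=0, u≡5; β=2, v≡4 (mod 31); (5|31)=+1, (4|31)=+1; sign (−1)^0·+1^2·+1^0 = +1.
(a,b)_2: α=-6, β=2; u≡7, v≡7 (mod 8); ε(u)ε(v)=1·1, αω(v)=-6·0, βω(u)=2·0; sum ≡ 1  ⇒  -1.
(a,b)_7: α=1, u≡5; β=1, v≡2 (mod 7); (5|7)=-1, (2|7)=+1; sign (−1)^1·-1^1·+1^1 = +1.
(a,b)_17: α=0, u≡2; β=2, v≡15 (mod 17); (2|17)=+1, (15|17)=+1; sign (−1)^0·+1^2·+1^0 = +1.
(a,b)_29: α=0, u≡13; β=-2, v≡2 (mod 29); (13|29)=+1, (2|29)=-1; sign (−1)^0·+1^-2·-1^0 = +1.
Ram(-161, 2415) = {2, 23}; no ℚ_2-point on the conic.

[2, 23]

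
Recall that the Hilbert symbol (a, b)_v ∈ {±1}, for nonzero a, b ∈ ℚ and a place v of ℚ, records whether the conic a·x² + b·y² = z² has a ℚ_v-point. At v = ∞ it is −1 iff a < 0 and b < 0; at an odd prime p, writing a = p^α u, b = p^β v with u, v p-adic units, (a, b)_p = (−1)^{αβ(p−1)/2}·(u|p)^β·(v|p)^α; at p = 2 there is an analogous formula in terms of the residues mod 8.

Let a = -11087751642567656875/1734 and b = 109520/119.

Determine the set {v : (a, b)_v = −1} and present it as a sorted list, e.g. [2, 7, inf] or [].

[]

(a, b) ≡ (-546, 595) mod (ℚ^×)²; places V = {2, 3, 5, 7, 13, 17, 31, 37, 47, ∞}.
(a,b)_7: α=3, u≡5; β=-1, v≡4 (mod 7); (5|7)=-1, (4|7)=+1; sign (−1)^1·-1^-1·+1^3 = +1.
(a,b)_∞: sgn(-546)=−, sgn(595)=+, so +1.
(a,b)_2: α=-1, β=4; u≡7, v≡3 (mod 8); ε(u)ε(v)=1·1, αω(v)=-1·1, βω(u)=4·0; sum ≡ 0  ⇒  +1.
(a,b)_3: α=-1, u≡1; β=0, v≡1 (mod 3); (1|3)=+1, (1|3)=+1; sign (−1)^0·+1^0·+1^-1 = +1.
(a,b)_17: α=-2, u≡1; β=-1, v≡13 (mod 17); (1|17)=+1, (13|17)=+1; sign (−1)^0·+1^-1·+1^-2 = +1.
(a,b)_5: α=4, u≡1; β=1, v≡1 (mod 5); (1|5)=+1, (1|5)=+1; sign (−1)^0·+1^1·+1^4 = +1.
(a,b)_37: α=4, u≡3; β=2, v≡10 (mod 37); (3|37)=+1, (10|37)=+1; sign (−1)^0·+1^2·+1^4 = +1.
(a,b)_31: α=2, u≡11; β=0, v≡13 (mod 31); (11|31)=-1, (13|31)=-1; sign (−1)^0·-1^0·-1^2 = +1.
(a,b)_13: α=1, u≡10; β=0, v≡4 (mod 13); (10|13)=+1, (4|13)=+1; sign (−1)^0·+1^0·+1^1 = +1.
(a,b)_47: α=2, u≡8; β=0, v≡38 (mod 47); (8|47)=+1, (38|47)=-1; sign (−1)^0·+1^0·-1^2 = +1.
Every local symbol is +1, so the conic -546·x² + 595·y² = z² has ℚ_v-points for all v and hence a ℚ-point; (a, b / ℚ) ≅ M_2(ℚ).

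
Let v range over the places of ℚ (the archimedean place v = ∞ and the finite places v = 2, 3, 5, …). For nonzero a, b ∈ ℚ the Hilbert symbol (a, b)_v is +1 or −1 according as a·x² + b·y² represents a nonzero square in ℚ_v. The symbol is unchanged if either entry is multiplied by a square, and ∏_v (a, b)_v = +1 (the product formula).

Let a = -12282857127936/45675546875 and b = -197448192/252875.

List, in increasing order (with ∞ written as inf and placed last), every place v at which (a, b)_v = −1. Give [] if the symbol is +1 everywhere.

[2, 3, 5, inf]

Mod squares: a ≡ -210, b ≡ -70. Check v ∈ {∞, 2, 3, 5, 7, 17, 23}.
v=17: a=17^-4·(≡3), b=17^-2·(≡1) mod 17; (3|17)=-1, (1|17)=+1; (−1)^{-4·-2·8}·(-1)^-2·(+1)^-4 = +1.
v=∞: -210 < 0 and -70 < 0  ⇒  (a,b)_∞ = -1.
v=3: a=3^11·(≡2), b=3^6·(≡2) mod 3; (2|3)=-1, (2|3)=-1; (−1)^{11·6·1}·(-1)^6·(-1)^11 = -1.
v=5: a=5^-7·(≡2), b=5^-3·(≡1) mod 5; (2|5)=-1, (1|5)=+1; (−1)^{-7·-3·2}·(-1)^-3·(+1)^-7 = -1.
v=2: v_2(a)=17, v_2(b)=9; units ≡ 7, 5 (mod 8); ε·ε+αω+βω = 1·0+17·1+9·0 ≡ 1  ⇒  (a,b)_2 = -1.
v=7: a=7^-1·(≡3), b=7^-1·(≡2) mod 7; (3|7)=-1, (2|7)=+1; (−1)^{-1·-1·3}·(-1)^-1·(+1)^-1 = +1.
v=23: a=23^2·(≡21), b=23^2·(≡5) mod 23; (21|23)=-1, (5|23)=-1; (−1)^{2·2·11}·(-1)^2·(-1)^2 = +1.
|Ram(-210, -70)| = 4, even; anisotropic at {2, 3, 5, ∞}.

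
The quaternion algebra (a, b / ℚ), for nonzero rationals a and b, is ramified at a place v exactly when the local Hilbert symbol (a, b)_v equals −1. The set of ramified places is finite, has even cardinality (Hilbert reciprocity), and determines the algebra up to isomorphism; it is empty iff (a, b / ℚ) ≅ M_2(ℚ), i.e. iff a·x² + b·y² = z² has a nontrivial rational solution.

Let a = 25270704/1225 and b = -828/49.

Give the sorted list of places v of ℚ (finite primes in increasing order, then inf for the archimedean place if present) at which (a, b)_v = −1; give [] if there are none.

Mod squares: a ≡ 19499, b ≡ -23. Check v ∈ {∞, 2, 3, 5, 7, 17, 23, 31, 37}.
v=17: a=17^1·(≡15), b=17^0·(≡6) mod 17; (15|17)=+1, (6|17)=-1; (−1)^{1·0·8}·(+1)^0·(-1)^1 = -1.
v=31: a=31^1·(≡16), b=31^0·(≡16) mod 31; (16|31)=+1, (16|31)=+1; (−1)^{1·0·15}·(+1)^0·(+1)^1 = +1.
v=23: a=23^0·(≡1), b=23^1·(≡11) mod 23; (1|23)=+1, (11|23)=-1; (−1)^{0·1·11}·(+1)^1·(-1)^0 = +1.
v=37: a=37^1·(≡30), b=37^0·(≡5) mod 37; (30|37)=+1, (5|37)=-1; (−1)^{1·0·18}·(+1)^0·(-1)^1 = -1.
v=3: a=3^4·(≡2), b=3^2·(≡1) mod 3; (2|3)=-1, (1|3)=+1; (−1)^{4·2·1}·(-1)^2·(+1)^4 = +1.
v=7: a=7^-2·(≡1), b=7^-2·(≡5) mod 7; (1|7)=+1, (5|7)=-1; (−1)^{-2·-2·3}·(+1)^-2·(-1)^-2 = +1.
v=2: v_2(a)=4, v_2(b)=2; units ≡ 3, 1 (mod 8); ε·ε+αω+βω = 1·0+4·0+2·1 ≡ 0  ⇒  (a,b)_2 = +1.
v=5: a=5^-2·(≡1), b=5^0·(≡3) mod 5; (1|5)=+1, (3|5)=-1; (−1)^{-2·0·2}·(+1)^0·(-1)^-2 = +1.
v=∞: 19499 > 0 and -23 < 0  ⇒  (a,b)_∞ = +1.
Ram(19499, -23) = {17, 37}; no ℚ_17-point on the conic.

[17, 37]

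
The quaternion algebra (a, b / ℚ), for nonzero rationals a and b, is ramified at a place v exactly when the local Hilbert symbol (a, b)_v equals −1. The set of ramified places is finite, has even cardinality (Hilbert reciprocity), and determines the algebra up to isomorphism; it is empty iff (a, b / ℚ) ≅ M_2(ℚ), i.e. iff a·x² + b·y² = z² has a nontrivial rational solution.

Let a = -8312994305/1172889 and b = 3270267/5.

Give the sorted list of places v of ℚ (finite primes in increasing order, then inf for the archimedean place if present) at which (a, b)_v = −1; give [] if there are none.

[2, 5, 7, 13]

Mod squares: a ≡ -6545, b ≡ 15015. Check v ∈ {∞, 2, 3, 5, 7, 11, 13, 17, 19, 23}.
v=5: a=5^1·(≡1), b=5^-1·(≡2) mod 5; (1|5)=+1, (2|5)=-1; (−1)^{1·-1·2}·(+1)^-1·(-1)^1 = -1.
v=23: a=23^2·(≡11), b=23^0·(≡7) mod 23; (11|23)=-1, (7|23)=-1; (−1)^{2·0·11}·(-1)^0·(-1)^2 = +1.
v=11: a=11^1·(≡10), b=11^3·(≡3) mod 11; (10|11)=-1, (3|11)=+1; (−1)^{1·3·5}·(-1)^3·(+1)^1 = +1.
v=19: a=19^-4·(≡2), b=19^0·(≡5) mod 19; (2|19)=-1, (5|19)=+1; (−1)^{-4·0·9}·(-1)^0·(+1)^-4 = +1.
v=3: a=3^-2·(≡1), b=3^3·(≡1) mod 3; (1|3)=+1, (1|3)=+1; (−1)^{-2·3·1}·(+1)^3·(+1)^-2 = +1.
v=17: a=17^1·(≡6), b=17^0·(≡9) mod 17; (6|17)=-1, (9|17)=+1; (−1)^{1·0·8}·(-1)^0·(+1)^1 = +1.
v=7: a=7^5·(≡3), b=7^1·(≡3) mod 7; (3|7)=-1, (3|7)=-1; (−1)^{5·1·3}·(-1)^1·(-1)^5 = -1.
v=2: v_2(a)=0, v_2(b)=0; units ≡ 7, 7 (mod 8); ε·ε+αω+βω = 1·1+0·0+0·0 ≡ 1  ⇒  (a,b)_2 = -1.
v=13: a=13^0·(≡7), b=13^1·(≡7) mod 13; (7|13)=-1, (7|13)=-1; (−1)^{0·1·6}·(-1)^1·(-1)^0 = -1.
v=∞: -6545 < 0 and 15015 > 0  ⇒  (a,b)_∞ = +1.
(-6545, 15015 / ℚ) ramifies at {2, 5, 7, 13}: a division algebra.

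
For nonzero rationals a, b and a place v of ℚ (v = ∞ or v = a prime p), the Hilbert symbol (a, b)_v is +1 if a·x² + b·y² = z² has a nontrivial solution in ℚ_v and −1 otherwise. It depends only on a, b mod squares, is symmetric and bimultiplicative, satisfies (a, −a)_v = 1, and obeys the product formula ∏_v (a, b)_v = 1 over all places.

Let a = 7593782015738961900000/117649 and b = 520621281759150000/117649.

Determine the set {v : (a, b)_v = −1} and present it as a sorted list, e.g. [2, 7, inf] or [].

(a, b) ≡ (510, 715) mod (ℚ^×)²; places V = {2, 3, 5, 7, 11, 13, 17, 37, ∞}.
(a,b)_3: α=3, u≡2; β=2, v≡1 (mod 3); (2|3)=-1, (1|3)=+1; sign (−1)^0·-1^2·+1^3 = +1.
(a,b)_2: α=5, β=4; u≡7, v≡3 (mod 8); ε(u)ε(v)=1·1, αω(v)=5·1, βω(u)=4·0; sum ≡ 0  ⇒  +1.
(a,b)_37: α=2, u≡13; β=2, v≡34 (mod 37); (13|37)=-1, (34|37)=+1; sign (−1)^0·-1^2·+1^2 = +1.
(a,b)_17: α=3, u≡2; β=2, v≡13 (mod 17); (2|17)=+1, (13|17)=+1; sign (−1)^0·+1^2·+1^3 = +1.
(a,b)_∞: sgn(510)=+, sgn(715)=+, so +1.
(a,b)_7: α=-6, u≡3; β=-6, v≡2 (mod 7); (3|7)=-1, (2|7)=+1; sign (−1)^0·-1^-6·+1^-6 = +1.
(a,b)_13: α=4, u≡9; β=3, v≡12 (mod 13); (9|13)=+1, (12|13)=+1; sign (−1)^0·+1^3·+1^4 = +1.
(a,b)_5: α=5, u≡2; β=5, v≡2 (mod 5); (2|5)=-1, (2|5)=-1; sign (−1)^0·-1^5·-1^5 = +1.
(a,b)_11: α=4, u≡4; β=3, v≡8 (mod 11); (4|11)=+1, (8|11)=-1; sign (−1)^0·+1^3·-1^4 = +1.
Ram(a, b) = ∅: the form 510·x² + 715·y² − z² is isotropic over every ℚ_v, so by Hasse–Minkowski it is isotropic over ℚ.

[]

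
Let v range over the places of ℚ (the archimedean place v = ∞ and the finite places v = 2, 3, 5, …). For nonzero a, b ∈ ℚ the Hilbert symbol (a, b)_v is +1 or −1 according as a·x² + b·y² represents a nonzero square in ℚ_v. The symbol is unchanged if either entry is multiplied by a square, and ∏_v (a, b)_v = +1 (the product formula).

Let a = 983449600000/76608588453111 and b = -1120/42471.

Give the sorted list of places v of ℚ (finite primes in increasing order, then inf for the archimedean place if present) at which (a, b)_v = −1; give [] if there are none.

[2, 5, 7, 13]

Mod squares: a ≡ 390, b ≡ -2730. Check v ∈ {∞, 2, 3, 5, 7, 11, 13}.
v=∞: 390 > 0 and -2730 < 0  ⇒  (a,b)_∞ = +1.
v=2: v_2(a)=17, v_2(b)=5; units ≡ 3, 3 (mod 8); ε·ε+αω+βω = 1·1+17·1+5·1 ≡ 1  ⇒  (a,b)_2 = -1.
v=11: a=11^-6·(≡1), b=11^-2·(≡9) mod 11; (1|11)=+1, (9|11)=+1; (−1)^{-6·-2·5}·(+1)^-2·(+1)^-6 = +1.
v=7: a=7^4·(≡5), b=7^1·(≡4) mod 7; (5|7)=-1, (4|7)=+1; (−1)^{4·1·3}·(-1)^1·(+1)^4 = -1.
v=3: a=3^-9·(≡1), b=3^-3·(≡2) mod 3; (1|3)=+1, (2|3)=-1; (−1)^{-9·-3·1}·(+1)^-3·(-1)^-9 = +1.
v=5: a=5^5·(≡2), b=5^1·(≡1) mod 5; (2|5)=-1, (1|5)=+1; (−1)^{5·1·2}·(-1)^1·(+1)^5 = -1.
v=13: a=13^-3·(≡3), b=13^-1·(≡6) mod 13; (3|13)=+1, (6|13)=-1; (−1)^{-3·-1·6}·(+1)^-1·(-1)^-3 = -1.
(390, -2730 / ℚ) ramifies at {2, 5, 7, 13}: a division algebra.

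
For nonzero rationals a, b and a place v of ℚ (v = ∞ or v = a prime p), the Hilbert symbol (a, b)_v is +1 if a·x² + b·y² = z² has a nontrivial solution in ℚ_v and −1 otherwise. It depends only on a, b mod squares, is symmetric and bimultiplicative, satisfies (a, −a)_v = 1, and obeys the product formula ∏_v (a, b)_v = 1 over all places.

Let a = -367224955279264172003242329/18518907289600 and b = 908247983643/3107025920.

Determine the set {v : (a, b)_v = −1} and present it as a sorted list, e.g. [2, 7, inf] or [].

[2, 7, 11, 13]

(a, b) ≡ (-561, 15015) mod (ℚ^×)²; places V = {2, 3, 5, 7, 11, 13, 17, 19, 31, 41, ∞}.
(a,b)_41: α=-4, u≡27; β=-2, v≡2 (mod 41); (27|41)=-1, (2|41)=+1; sign (−1)^0·-1^-2·+1^-4 = +1.
(a,b)_11: α=9, u≡4; β=3, v≡9 (mod 11); (4|11)=+1, (9|11)=+1; sign (−1)^1·+1^3·+1^9 = -1.
(a,b)_∞: sgn(-561)=−, sgn(15015)=+, so +1.
(a,b)_2: α=-18, β=-10; u≡7, v≡7 (mod 8); ε(u)ε(v)=1·1, αω(v)=-18·0, βω(u)=-10·0; sum ≡ 1  ⇒  -1.
(a,b)_17: α=3, u≡4; β=2, v≡15 (mod 17); (4|17)=+1, (15|17)=+1; sign (−1)^0·+1^2·+1^3 = +1.
(a,b)_31: α=0, u≡20; β=2, v≡29 (mod 31); (20|31)=+1, (29|31)=-1; sign (−1)^0·+1^2·-1^0 = +1.
(a,b)_3: α=13, u≡2; β=3, v≡1 (mod 3); (2|3)=-1, (1|3)=+1; sign (−1)^1·-1^3·+1^13 = +1.
(a,b)_5: α=-2, u≡4; β=-1, v≡2 (mod 5); (4|5)=+1, (2|5)=-1; sign (−1)^0·+1^-1·-1^-2 = +1.
(a,b)_7: α=6, u≡6; β=1, v≡5 (mod 7); (6|7)=-1, (5|7)=-1; sign (−1)^0·-1^1·-1^6 = -1.
(a,b)_13: α=2, u≡5; β=1, v≡7 (mod 13); (5|13)=-1, (7|13)=-1; sign (−1)^0·-1^1·-1^2 = -1.
(a,b)_19: α=0, u≡9; β=-2, v≡11 (mod 19); (9|19)=+1, (11|19)=+1; sign (−1)^0·+1^-2·+1^0 = +1.
Ram(-561, 15015) = {2, 7, 11, 13}; no ℚ_2-point on the conic.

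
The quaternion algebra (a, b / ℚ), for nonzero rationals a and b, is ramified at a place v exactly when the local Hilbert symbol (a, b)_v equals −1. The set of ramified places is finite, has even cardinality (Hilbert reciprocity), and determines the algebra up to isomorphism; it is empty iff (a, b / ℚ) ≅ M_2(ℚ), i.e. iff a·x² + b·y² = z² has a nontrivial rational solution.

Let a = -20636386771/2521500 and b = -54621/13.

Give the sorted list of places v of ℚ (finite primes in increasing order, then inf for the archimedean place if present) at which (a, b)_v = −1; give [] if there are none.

[2, 5, 13, inf]

Mod squares: a ≡ -1365, b ≡ -273. Check v ∈ {∞, 2, 3, 5, 7, 11, 13, 17, 37, 41}.
v=7: a=7^1·(≡2), b=7^1·(≡5) mod 7; (2|7)=+1, (5|7)=-1; (−1)^{1·1·3}·(+1)^1·(-1)^1 = +1.
v=11: a=11^2·(≡8), b=11^0·(≡8) mod 11; (8|11)=-1, (8|11)=-1; (−1)^{2·0·5}·(-1)^0·(-1)^2 = +1.
v=41: a=41^-2·(≡28), b=41^0·(≡34) mod 41; (28|41)=-1, (34|41)=-1; (−1)^{-2·0·20}·(-1)^0·(-1)^-2 = +1.
v=13: a=13^1·(≡1), b=13^-1·(≡5) mod 13; (1|13)=+1, (5|13)=-1; (−1)^{1·-1·6}·(+1)^-1·(-1)^1 = -1.
v=17: a=17^0·(≡11), b=17^2·(≡9) mod 17; (11|17)=-1, (9|17)=+1; (−1)^{0·2·8}·(-1)^2·(+1)^0 = +1.
v=2: v_2(a)=-2, v_2(b)=0; units ≡ 3, 7 (mod 8); ε·ε+αω+βω = 1·1+-2·0+0·1 ≡ 1  ⇒  (a,b)_2 = -1.
v=37: a=37^4·(≡33), b=37^0·(≡5) mod 37; (33|37)=+1, (5|37)=-1; (−1)^{4·0·18}·(+1)^0·(-1)^4 = +1.
v=∞: -1365 < 0 and -273 < 0  ⇒  (a,b)_∞ = -1.
v=3: a=3^-1·(≡1), b=3^3·(≡2) mod 3; (1|3)=+1, (2|3)=-1; (−1)^{-1·3·1}·(+1)^3·(-1)^-1 = +1.
v=5: a=5^-3·(≡2), b=5^0·(≡3) mod 5; (2|5)=-1, (3|5)=-1; (−1)^{-3·0·2}·(-1)^0·(-1)^-3 = -1.
(-1365, -273 / ℚ) ramifies at {2, 5, 13, ∞}: a division algebra.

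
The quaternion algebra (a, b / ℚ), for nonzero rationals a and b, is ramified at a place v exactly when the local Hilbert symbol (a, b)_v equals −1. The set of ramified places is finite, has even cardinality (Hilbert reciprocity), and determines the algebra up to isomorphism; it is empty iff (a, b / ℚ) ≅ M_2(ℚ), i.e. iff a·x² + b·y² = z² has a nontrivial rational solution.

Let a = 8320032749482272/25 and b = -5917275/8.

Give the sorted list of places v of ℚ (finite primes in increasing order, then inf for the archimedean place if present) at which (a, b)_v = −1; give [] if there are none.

(a, b) ≡ (9282, -182) mod (ℚ^×)²; places V = {2, 3, 5, 7, 13, 17, ∞}.
(a,b)_3: α=5, u≡1; β=2, v≡1 (mod 3); (1|3)=+1, (1|3)=+1; sign (−1)^0·+1^2·+1^5 = +1.
(a,b)_∞: sgn(9282)=+, sgn(-182)=−, so +1.
(a,b)_17: α=5, u≡2; β=2, v≡14 (mod 17); (2|17)=+1, (14|17)=-1; sign (−1)^0·+1^2·-1^5 = -1.
(a,b)_7: α=3, u≡3; β=1, v≡2 (mod 7); (3|7)=-1, (2|7)=+1; sign (−1)^1·-1^1·+1^3 = +1.
(a,b)_13: α=3, u≡4; β=1, v≡9 (mod 13); (4|13)=+1, (9|13)=+1; sign (−1)^0·+1^1·+1^3 = +1.
(a,b)_5: α=-2, u≡2; β=2, v≡3 (mod 5); (2|5)=-1, (3|5)=-1; sign (−1)^0·-1^2·-1^-2 = +1.
(a,b)_2: α=5, β=-3; u≡1, v≡5 (mod 8); ε(u)ε(v)=0·0, αω(v)=5·1, βω(u)=-3·0; sum ≡ 1  ⇒  -1.
Ram(9282, -182) = {2, 17}; no ℚ_2-point on the conic.

[2, 17]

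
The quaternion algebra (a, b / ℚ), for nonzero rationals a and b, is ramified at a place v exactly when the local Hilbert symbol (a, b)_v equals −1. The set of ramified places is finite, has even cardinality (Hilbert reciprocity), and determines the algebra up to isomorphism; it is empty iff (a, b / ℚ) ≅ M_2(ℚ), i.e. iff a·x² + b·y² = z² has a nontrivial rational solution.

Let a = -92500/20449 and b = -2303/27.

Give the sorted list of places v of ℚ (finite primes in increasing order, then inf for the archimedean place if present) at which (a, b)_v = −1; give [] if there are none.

(a, b) ≡ (-37, -141) mod (ℚ^×)²; places V = {2, 3, 5, 7, 11, 13, 37, 47, ∞}.
(a,b)_13: α=-2, u≡2; β=0, v≡11 (mod 13); (2|13)=-1, (11|13)=-1; sign (−1)^0·-1^0·-1^-2 = +1.
(a,b)_2: α=2, β=0; u≡3, v≡3 (mod 8); ε(u)ε(v)=1·1, αω(v)=2·1, βω(u)=0·1; sum ≡ 1  ⇒  -1.
(a,b)_3: α=0, u≡2; β=-3, v≡1 (mod 3); (2|3)=-1, (1|3)=+1; sign (−1)^0·-1^-3·+1^0 = -1.
(a,b)_7: α=0, u≡6; β=2, v≡5 (mod 7); (6|7)=-1, (5|7)=-1; sign (−1)^0·-1^2·-1^0 = +1.
(a,b)_37: α=1, u≡11; β=0, v≡12 (mod 37); (11|37)=+1, (12|37)=+1; sign (−1)^0·+1^0·+1^1 = +1.
(a,b)_11: α=-2, u≡8; β=0, v≡8 (mod 11); (8|11)=-1, (8|11)=-1; sign (−1)^0·-1^0·-1^-2 = +1.
(a,b)_47: α=0, u≡46; β=1, v≡33 (mod 47); (46|47)=-1, (33|47)=-1; sign (−1)^0·-1^1·-1^0 = -1.
(a,b)_5: α=4, u≡3; β=0, v≡1 (mod 5); (3|5)=-1, (1|5)=+1; sign (−1)^0·-1^0·+1^4 = +1.
(a,b)_∞: sgn(-37)=−, sgn(-141)=−, so -1.
|Ram(-37, -141)| = 4, even; anisotropic at {2, 3, 47, ∞}.

[2, 3, 47, inf]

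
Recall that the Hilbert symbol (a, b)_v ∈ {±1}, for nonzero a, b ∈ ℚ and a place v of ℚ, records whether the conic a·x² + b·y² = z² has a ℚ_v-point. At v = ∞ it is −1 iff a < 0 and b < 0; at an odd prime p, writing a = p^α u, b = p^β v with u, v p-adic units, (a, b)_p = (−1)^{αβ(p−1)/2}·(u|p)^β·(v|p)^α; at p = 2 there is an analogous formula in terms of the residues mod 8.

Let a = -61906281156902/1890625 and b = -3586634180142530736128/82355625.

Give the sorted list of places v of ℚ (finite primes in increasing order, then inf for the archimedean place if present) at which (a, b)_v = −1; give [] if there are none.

(a, b) ≡ (-182, -1547) mod (ℚ^×)²; places V = {2, 3, 5, 7, 11, 13, 17, 29, ∞}.
(a,b)_17: α=2, u≡14; β=3, v≡14 (mod 17); (14|17)=-1, (14|17)=-1; sign (−1)^0·-1^3·-1^2 = -1.
(a,b)_2: α=1, β=12; u≡5, v≡5 (mod 8); ε(u)ε(v)=0·0, αω(v)=1·1, βω(u)=12·1; sum ≡ 1  ⇒  -1.
(a,b)_29: α=2, u≡2; β=0, v≡2 (mod 29); (2|29)=-1, (2|29)=-1; sign (−1)^0·-1^0·-1^2 = +1.
(a,b)_3: α=0, u≡1; β=-2, v≡1 (mod 3); (1|3)=+1, (1|3)=+1; sign (−1)^0·+1^-2·+1^0 = +1.
(a,b)_11: α=-2, u≡1; β=-4, v≡9 (mod 11); (1|11)=+1, (9|11)=+1; sign (−1)^0·+1^-4·+1^-2 = +1.
(a,b)_13: α=5, u≡9; β=9, v≡11 (mod 13); (9|13)=+1, (11|13)=-1; sign (−1)^0·+1^9·-1^5 = -1.
(a,b)_7: α=3, u≡2; β=5, v≡3 (mod 7); (2|7)=+1, (3|7)=-1; sign (−1)^1·+1^5·-1^3 = +1.
(a,b)_5: α=-6, u≡3; β=-4, v≡3 (mod 5); (3|5)=-1, (3|5)=-1; sign (−1)^0·-1^-4·-1^-6 = +1.
(a,b)_∞: sgn(-182)=−, sgn(-1547)=−, so -1.
Ram(-182, -1547) = {2, 13, 17, ∞}; no ℚ_2-point on the conic.

[2, 13, 17, inf]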